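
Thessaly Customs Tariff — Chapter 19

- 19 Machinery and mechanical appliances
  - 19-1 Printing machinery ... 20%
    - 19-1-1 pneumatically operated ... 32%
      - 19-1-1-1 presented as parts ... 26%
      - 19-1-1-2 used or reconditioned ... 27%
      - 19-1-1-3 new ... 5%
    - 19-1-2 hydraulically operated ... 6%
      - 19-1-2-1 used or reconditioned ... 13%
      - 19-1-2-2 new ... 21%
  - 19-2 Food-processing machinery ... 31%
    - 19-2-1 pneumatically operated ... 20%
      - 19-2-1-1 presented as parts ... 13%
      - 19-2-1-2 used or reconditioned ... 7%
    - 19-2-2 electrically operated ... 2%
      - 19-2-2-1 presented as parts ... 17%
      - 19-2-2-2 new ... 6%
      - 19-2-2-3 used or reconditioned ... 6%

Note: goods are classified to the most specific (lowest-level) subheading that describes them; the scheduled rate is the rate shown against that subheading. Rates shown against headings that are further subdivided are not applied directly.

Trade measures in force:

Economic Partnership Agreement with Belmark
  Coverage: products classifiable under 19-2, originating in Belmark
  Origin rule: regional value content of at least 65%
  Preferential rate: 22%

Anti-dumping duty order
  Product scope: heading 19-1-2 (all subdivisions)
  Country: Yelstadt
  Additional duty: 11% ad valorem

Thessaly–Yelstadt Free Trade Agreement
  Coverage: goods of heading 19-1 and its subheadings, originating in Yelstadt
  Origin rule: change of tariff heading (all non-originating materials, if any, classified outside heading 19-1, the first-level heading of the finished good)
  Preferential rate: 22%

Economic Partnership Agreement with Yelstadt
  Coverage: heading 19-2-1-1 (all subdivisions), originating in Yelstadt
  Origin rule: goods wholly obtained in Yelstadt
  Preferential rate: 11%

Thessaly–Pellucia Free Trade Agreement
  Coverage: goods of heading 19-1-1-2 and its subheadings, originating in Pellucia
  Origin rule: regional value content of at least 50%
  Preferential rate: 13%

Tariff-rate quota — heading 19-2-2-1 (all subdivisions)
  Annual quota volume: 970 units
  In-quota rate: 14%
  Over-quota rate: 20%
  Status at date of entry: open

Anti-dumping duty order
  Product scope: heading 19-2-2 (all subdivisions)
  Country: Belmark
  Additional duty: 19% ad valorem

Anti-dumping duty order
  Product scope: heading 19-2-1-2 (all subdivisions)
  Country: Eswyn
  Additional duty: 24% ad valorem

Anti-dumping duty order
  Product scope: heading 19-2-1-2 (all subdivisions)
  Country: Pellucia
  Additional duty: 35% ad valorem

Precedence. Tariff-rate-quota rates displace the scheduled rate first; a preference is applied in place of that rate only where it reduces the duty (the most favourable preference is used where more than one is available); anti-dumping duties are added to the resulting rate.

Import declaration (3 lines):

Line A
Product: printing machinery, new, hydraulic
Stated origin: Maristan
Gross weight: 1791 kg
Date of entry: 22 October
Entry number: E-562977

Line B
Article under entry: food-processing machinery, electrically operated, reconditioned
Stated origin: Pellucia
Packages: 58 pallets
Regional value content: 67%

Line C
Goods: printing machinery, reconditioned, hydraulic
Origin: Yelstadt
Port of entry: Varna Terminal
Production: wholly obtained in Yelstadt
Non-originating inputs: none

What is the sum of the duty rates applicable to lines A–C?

51%

Line A: printing → 19-1; hydraulic → 19-1-2; new → 19-1-2-2. Scheduled 21%. No special measure applies. → 21%.
Line B: food-processing → 19-2; electrically operated → 19-2-2; reconditioned → 19-2-2-3. Scheduled 6%. Pellucia agreement on 19-1-1-2: 19-2-2-3 not covered. → 6%.
Line C: printing → 19-1; hydraulic → 19-1-2; reconditioned → 19-1-2-1. Scheduled 13%. Yelstadt agreement on 19-1: CTH met → 22% available; Yelstadt agreement on 19-2-1-1: 19-1-2-1 not covered; preference 22% not lower than 13% → no reduction; anti-dumping (Yelstadt, 19-1-2): +11%; total 13% + 11% = 24%. → 24%.
Sum: 21% + 6% + 24% = 51%.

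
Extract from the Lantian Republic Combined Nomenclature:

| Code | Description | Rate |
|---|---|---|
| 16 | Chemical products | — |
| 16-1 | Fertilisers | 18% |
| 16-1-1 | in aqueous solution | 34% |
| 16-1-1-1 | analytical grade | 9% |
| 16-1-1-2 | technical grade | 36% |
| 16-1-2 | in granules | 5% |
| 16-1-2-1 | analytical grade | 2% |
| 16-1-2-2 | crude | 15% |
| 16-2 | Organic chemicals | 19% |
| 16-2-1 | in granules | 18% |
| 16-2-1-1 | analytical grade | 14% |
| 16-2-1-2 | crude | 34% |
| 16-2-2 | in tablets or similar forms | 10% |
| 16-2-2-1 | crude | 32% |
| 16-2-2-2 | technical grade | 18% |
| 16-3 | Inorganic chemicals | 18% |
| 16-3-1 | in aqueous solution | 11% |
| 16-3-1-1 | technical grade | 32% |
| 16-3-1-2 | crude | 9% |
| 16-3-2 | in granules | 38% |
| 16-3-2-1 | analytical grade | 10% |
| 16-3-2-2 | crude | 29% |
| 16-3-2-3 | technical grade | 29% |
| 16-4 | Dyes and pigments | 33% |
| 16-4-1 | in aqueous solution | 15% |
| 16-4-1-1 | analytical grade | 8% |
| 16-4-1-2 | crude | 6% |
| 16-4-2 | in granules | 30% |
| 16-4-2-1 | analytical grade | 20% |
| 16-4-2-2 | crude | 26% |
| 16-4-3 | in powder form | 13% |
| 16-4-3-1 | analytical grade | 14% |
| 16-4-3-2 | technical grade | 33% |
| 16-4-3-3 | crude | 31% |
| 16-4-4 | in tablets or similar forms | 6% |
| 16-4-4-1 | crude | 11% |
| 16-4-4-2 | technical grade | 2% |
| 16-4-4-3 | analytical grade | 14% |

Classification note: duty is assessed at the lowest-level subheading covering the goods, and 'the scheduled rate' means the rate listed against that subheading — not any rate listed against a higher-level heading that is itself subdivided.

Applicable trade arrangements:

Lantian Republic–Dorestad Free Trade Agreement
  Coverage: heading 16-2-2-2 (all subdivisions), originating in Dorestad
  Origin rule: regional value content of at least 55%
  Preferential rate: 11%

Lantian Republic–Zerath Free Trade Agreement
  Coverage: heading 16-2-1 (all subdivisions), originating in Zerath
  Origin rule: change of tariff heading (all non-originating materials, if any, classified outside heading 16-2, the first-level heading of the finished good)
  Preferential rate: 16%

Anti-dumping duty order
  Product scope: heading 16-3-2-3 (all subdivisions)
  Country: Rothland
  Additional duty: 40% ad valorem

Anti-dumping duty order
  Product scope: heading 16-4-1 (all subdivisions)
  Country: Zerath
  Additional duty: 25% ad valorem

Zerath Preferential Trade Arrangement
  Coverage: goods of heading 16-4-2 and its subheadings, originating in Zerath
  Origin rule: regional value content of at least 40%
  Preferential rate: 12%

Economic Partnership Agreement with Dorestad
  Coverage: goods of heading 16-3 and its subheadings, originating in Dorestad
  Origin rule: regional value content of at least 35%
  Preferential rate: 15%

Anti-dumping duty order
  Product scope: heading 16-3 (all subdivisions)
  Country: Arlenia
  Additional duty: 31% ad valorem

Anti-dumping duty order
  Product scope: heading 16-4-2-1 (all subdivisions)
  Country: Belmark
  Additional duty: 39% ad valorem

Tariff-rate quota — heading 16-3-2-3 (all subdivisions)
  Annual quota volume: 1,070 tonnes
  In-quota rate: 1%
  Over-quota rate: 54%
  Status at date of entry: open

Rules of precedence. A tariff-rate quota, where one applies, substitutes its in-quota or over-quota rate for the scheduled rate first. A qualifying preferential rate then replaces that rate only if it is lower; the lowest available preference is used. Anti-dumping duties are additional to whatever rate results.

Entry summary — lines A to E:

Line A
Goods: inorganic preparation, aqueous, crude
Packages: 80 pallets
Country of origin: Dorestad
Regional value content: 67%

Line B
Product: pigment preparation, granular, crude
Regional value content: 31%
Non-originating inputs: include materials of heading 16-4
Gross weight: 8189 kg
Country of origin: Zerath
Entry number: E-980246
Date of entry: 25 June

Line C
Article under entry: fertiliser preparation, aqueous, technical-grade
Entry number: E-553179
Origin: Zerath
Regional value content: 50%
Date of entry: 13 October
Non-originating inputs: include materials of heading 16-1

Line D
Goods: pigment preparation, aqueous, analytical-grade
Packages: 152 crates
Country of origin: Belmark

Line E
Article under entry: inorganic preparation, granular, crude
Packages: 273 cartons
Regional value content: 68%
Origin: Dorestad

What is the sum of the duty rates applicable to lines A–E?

Line A: inorganic → 16-3; aqueous → 16-3-1; crude → 16-3-1-2. Scheduled 9%. Dorestad agreement on 16-2-2-2: 16-3-1-2 not covered; Dorestad agreement on 16-3: RVC ≥ 35% → 15% available; preference 15% not lower than 9% → no reduction. → 9%.
Line B: pigment → 16-4; granular → 16-4-2; crude → 16-4-2-2. Scheduled 26%. Zerath agreement on 16-2-1: 16-4-2-2 not covered; Zerath agreement on 16-4-2: RVC < 40%. → 26%.
Line C: fertiliser → 16-1; aqueous → 16-1-1; technical-grade → 16-1-1-2. Scheduled 36%. Zerath agreement on 16-2-1: 16-1-1-2 not covered; Zerath agreement on 16-4-2: 16-1-1-2 not covered. → 36%.
Line D: pigment → 16-4; aqueous → 16-4-1; analytical-grade → 16-4-1-1. Scheduled 8%. No special measure applies. → 8%.
Line E: inorganic → 16-3; granular → 16-3-2; crude → 16-3-2-2. Scheduled 29%. Dorestad agreement on 16-2-2-2: 16-3-2-2 not covered; Dorestad agreement on 16-3: RVC ≥ 35% → 15% available; preferential 15%. → 15%.
Sum: 9% + 26% + 36% + 8% + 15% = 94%.

94%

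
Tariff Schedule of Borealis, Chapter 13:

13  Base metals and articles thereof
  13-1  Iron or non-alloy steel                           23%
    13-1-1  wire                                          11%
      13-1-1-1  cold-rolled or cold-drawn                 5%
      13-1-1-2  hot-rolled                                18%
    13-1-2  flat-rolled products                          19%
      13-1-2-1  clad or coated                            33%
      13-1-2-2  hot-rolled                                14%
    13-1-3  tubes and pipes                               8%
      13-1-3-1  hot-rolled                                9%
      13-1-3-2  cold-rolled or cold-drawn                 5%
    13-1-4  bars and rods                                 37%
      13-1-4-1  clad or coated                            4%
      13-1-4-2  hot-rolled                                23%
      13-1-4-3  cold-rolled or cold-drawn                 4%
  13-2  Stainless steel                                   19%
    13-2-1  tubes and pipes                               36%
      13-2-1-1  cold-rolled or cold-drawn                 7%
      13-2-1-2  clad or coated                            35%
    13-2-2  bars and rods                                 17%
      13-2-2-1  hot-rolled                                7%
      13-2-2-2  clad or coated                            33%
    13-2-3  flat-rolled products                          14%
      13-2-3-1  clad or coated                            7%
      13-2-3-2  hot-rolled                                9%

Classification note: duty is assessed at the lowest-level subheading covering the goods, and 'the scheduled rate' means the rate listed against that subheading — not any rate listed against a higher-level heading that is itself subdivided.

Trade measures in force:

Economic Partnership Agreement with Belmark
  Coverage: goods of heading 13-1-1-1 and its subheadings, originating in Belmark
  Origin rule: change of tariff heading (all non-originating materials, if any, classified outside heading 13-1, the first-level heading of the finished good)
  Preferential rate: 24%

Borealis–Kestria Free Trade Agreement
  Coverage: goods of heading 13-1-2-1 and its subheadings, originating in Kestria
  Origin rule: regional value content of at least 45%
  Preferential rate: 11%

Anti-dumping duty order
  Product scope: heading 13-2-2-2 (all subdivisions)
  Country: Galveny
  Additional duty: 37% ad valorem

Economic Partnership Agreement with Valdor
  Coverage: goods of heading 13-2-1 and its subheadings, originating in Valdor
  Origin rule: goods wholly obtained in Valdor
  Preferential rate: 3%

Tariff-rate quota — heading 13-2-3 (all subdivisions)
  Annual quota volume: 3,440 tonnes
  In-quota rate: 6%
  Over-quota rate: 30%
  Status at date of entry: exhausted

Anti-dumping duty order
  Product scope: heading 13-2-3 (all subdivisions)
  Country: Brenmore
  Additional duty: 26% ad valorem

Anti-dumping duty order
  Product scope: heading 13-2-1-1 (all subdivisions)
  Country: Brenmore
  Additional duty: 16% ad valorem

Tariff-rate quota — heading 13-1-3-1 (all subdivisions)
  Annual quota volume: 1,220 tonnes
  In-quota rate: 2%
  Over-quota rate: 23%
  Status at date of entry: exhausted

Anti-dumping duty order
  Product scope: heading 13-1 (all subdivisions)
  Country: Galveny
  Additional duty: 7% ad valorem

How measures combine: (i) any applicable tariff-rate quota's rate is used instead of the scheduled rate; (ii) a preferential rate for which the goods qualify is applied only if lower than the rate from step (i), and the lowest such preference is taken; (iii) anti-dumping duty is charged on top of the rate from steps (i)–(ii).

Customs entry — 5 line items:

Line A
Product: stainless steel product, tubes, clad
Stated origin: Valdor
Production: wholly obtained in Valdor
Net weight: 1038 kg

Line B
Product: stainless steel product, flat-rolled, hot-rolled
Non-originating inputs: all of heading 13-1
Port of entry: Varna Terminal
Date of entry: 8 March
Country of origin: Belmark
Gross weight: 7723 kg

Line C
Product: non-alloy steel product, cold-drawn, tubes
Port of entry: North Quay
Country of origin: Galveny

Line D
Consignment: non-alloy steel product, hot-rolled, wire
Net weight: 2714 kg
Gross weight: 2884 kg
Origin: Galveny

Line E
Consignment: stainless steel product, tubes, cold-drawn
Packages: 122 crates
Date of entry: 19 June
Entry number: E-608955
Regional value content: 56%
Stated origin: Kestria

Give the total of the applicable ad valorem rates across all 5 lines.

Line A: stainless steel → 13-2; tubes → 13-2-1; clad → 13-2-1-2. Scheduled 35%. Valdor agreement on 13-2-1: wholly obtained → 3% available; preferential 3%. → 3%.
Line B: stainless steel → 13-2; flat-rolled → 13-2-3; hot-rolled → 13-2-3-2. Scheduled 9%. quota on 13-2-3 exhausted → over-quota 30%; Belmark agreement on 13-1-1-1: 13-2-3-2 not covered. → 30%.
Line C: non-alloy steel → 13-1; tubes → 13-1-3; cold-drawn → 13-1-3-2. Scheduled 5%. anti-dumping (Galveny, 13-1): +7%; total 5% + 7% = 12%. → 12%.
Line D: non-alloy steel → 13-1; wire → 13-1-1; hot-rolled → 13-1-1-2. Scheduled 18%. anti-dumping (Galveny, 13-1): +7%; total 18% + 7% = 25%. → 25%.
Line E: stainless steel → 13-2; tubes → 13-2-1; cold-drawn → 13-2-1-1. Scheduled 7%. Kestria agreement on 13-1-2-1: 13-2-1-1 not covered. → 7%.
Sum: 3% + 30% + 12% + 25% + 7% = 77%.

77%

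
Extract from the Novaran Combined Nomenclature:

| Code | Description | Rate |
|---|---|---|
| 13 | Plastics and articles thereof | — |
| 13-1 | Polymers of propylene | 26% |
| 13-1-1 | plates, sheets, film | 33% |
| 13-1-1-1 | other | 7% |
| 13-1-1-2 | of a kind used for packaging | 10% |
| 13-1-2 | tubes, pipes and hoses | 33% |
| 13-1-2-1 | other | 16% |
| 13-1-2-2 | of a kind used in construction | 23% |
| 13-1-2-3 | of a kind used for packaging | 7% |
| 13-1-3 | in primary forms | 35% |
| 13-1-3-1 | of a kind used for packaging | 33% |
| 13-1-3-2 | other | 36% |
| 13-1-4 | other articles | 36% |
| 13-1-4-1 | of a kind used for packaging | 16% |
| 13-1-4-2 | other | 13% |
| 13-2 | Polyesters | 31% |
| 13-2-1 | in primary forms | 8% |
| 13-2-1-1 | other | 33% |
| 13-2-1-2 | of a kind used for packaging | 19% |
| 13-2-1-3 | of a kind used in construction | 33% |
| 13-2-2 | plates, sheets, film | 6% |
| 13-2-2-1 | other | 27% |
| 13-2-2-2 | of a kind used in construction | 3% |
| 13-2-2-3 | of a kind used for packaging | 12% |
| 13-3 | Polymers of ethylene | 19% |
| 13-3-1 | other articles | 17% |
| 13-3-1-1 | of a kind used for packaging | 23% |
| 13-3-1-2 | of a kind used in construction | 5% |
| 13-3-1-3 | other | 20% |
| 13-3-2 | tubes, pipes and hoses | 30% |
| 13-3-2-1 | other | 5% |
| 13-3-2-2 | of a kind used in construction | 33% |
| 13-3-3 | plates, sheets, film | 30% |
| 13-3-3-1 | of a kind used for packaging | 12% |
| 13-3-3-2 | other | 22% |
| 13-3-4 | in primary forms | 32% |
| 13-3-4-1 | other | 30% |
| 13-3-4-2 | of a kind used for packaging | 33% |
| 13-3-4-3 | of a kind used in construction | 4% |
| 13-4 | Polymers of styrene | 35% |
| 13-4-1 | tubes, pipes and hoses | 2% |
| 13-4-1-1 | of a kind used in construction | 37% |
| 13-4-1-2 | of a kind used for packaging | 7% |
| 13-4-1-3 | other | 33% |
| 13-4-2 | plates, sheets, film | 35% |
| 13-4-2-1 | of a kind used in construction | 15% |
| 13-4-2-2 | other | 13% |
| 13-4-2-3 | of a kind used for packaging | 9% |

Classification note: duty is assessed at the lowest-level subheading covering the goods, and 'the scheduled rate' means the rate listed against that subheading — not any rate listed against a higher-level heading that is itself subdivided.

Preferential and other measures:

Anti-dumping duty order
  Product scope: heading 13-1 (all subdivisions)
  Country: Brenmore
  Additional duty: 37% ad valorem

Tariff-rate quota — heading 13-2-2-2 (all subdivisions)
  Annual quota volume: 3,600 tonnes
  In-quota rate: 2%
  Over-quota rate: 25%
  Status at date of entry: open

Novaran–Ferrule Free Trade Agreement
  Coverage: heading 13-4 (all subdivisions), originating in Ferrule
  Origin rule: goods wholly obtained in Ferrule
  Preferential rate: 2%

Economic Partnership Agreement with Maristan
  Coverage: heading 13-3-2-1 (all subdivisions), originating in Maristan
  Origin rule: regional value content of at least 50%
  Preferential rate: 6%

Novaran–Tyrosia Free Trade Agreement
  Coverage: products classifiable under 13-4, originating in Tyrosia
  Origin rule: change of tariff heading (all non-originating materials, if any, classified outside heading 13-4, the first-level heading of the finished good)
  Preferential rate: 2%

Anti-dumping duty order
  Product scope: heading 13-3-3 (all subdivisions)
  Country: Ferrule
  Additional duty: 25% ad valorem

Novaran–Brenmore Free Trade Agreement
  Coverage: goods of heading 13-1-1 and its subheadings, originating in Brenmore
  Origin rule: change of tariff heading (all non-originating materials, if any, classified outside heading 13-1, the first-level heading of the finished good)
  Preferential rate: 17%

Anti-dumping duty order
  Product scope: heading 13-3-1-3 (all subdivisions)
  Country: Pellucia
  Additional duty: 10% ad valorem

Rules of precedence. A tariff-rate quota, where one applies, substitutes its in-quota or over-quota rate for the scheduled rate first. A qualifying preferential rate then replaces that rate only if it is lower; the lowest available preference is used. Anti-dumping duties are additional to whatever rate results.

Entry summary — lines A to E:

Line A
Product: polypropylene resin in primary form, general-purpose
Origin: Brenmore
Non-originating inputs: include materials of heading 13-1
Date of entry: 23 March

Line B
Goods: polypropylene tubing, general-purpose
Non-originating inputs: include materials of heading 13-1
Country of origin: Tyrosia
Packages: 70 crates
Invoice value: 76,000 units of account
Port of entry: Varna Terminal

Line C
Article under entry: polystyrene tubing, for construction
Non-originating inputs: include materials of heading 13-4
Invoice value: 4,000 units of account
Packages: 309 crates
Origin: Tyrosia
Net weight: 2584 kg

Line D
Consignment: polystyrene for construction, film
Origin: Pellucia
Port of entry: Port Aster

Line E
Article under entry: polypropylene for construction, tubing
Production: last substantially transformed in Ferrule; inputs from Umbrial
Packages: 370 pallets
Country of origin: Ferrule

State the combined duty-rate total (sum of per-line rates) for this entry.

164%

Line A: polypropylene → 13-1; resin in primary form → 13-1-3; general-purpose → 13-1-3-2. Scheduled 36%. Brenmore agreement on 13-1-1: 13-1-3-2 not covered; anti-dumping (Brenmore, 13-1): +37%; total 36% + 37% = 73%. → 73%.
Line B: polypropylene → 13-1; tubing → 13-1-2; general-purpose → 13-1-2-1. Scheduled 16%. Tyrosia agreement on 13-4: 13-1-2-1 not covered. → 16%.
Line C: polystyrene → 13-4; tubing → 13-4-1; for construction → 13-4-1-1. Scheduled 37%. Tyrosia agreement on 13-4: CTH not met. → 37%.
Line D: polystyrene → 13-4; film → 13-4-2; for construction → 13-4-2-1. Scheduled 15%. No special measure applies. → 15%.
Line E: polypropylene → 13-1; tubing → 13-1-2; for construction → 13-1-2-2. Scheduled 23%. Ferrule agreement on 13-4: 13-1-2-2 not covered. → 23%.
Sum: 73% + 16% + 37% + 15% + 23% = 164%.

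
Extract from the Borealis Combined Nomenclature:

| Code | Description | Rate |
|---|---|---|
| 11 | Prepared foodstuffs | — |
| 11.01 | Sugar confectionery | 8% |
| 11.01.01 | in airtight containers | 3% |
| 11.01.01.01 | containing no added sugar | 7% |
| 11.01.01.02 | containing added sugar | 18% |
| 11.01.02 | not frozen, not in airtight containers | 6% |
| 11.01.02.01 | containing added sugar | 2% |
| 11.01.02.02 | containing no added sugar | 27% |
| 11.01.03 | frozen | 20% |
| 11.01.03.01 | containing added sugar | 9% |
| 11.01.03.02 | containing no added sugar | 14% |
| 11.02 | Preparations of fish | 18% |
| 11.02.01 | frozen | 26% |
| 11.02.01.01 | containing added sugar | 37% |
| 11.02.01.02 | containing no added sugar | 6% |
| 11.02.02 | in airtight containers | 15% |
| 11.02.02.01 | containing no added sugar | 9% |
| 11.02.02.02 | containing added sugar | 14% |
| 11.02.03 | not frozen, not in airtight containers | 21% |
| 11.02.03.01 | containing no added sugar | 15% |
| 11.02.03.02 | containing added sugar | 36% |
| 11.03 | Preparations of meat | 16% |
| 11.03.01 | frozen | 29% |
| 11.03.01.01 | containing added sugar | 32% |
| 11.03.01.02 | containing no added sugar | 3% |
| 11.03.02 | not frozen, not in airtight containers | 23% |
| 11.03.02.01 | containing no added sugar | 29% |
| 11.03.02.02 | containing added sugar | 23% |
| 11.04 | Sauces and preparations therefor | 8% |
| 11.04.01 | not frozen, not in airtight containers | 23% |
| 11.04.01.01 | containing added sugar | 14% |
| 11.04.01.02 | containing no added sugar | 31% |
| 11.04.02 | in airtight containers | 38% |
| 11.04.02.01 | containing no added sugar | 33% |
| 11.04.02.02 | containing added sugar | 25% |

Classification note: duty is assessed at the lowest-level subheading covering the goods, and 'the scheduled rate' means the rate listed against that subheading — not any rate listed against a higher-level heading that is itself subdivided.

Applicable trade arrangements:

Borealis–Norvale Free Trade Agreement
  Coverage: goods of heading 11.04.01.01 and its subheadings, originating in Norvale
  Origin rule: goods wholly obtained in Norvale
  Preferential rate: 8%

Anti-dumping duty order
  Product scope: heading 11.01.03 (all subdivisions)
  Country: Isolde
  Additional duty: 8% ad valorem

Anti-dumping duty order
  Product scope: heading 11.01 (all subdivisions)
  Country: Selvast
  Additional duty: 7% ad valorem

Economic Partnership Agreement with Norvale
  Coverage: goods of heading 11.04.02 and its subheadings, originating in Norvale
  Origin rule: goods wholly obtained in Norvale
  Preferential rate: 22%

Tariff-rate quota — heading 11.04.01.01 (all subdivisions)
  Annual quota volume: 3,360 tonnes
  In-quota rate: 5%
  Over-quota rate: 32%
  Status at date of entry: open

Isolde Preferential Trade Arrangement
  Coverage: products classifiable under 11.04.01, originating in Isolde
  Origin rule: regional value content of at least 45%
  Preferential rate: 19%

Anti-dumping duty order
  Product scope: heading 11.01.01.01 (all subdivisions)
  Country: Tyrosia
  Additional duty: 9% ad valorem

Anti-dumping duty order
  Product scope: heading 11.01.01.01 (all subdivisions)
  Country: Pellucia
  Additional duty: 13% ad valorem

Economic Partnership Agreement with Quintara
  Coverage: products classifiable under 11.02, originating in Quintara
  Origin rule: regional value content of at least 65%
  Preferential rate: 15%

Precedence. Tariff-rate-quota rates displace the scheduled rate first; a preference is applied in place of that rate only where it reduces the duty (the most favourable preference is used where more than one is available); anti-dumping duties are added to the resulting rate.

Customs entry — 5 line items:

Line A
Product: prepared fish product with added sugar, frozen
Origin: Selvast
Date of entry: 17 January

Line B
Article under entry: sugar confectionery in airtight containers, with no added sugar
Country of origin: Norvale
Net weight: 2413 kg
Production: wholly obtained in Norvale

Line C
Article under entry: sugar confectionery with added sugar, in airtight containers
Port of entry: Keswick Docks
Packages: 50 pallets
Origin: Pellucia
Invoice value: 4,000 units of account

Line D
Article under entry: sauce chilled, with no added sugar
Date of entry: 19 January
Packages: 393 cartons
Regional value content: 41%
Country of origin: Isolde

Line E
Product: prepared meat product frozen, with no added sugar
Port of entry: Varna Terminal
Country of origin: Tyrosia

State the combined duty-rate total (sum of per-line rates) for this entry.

96%

Line A: prepared fish product → 11.02; frozen → 11.02.01; with added sugar → 11.02.01.01. Scheduled 37%. No special measure applies. → 37%.
Line B: sugar confectionery → 11.01; in airtight containers → 11.01.01; with no added sugar → 11.01.01.01. Scheduled 7%. Norvale agreement on 11.04.01.01: 11.01.01.01 not covered; Norvale agreement on 11.04.02: 11.01.01.01 not covered. → 7%.
Line C: sugar confectionery → 11.01; in airtight containers → 11.01.01; with added sugar → 11.01.01.02. Scheduled 18%. No special measure applies. → 18%.
Line D: sauce → 11.04; chilled → 11.04.01; with no added sugar → 11.04.01.02. Scheduled 31%. Isolde agreement on 11.04.01: RVC < 45%. → 31%.
Line E: prepared meat product → 11.03; frozen → 11.03.01; with no added sugar → 11.03.01.02. Scheduled 3%. No special measure applies. → 3%.
Sum: 37% + 7% + 18% + 31% + 3% = 96%.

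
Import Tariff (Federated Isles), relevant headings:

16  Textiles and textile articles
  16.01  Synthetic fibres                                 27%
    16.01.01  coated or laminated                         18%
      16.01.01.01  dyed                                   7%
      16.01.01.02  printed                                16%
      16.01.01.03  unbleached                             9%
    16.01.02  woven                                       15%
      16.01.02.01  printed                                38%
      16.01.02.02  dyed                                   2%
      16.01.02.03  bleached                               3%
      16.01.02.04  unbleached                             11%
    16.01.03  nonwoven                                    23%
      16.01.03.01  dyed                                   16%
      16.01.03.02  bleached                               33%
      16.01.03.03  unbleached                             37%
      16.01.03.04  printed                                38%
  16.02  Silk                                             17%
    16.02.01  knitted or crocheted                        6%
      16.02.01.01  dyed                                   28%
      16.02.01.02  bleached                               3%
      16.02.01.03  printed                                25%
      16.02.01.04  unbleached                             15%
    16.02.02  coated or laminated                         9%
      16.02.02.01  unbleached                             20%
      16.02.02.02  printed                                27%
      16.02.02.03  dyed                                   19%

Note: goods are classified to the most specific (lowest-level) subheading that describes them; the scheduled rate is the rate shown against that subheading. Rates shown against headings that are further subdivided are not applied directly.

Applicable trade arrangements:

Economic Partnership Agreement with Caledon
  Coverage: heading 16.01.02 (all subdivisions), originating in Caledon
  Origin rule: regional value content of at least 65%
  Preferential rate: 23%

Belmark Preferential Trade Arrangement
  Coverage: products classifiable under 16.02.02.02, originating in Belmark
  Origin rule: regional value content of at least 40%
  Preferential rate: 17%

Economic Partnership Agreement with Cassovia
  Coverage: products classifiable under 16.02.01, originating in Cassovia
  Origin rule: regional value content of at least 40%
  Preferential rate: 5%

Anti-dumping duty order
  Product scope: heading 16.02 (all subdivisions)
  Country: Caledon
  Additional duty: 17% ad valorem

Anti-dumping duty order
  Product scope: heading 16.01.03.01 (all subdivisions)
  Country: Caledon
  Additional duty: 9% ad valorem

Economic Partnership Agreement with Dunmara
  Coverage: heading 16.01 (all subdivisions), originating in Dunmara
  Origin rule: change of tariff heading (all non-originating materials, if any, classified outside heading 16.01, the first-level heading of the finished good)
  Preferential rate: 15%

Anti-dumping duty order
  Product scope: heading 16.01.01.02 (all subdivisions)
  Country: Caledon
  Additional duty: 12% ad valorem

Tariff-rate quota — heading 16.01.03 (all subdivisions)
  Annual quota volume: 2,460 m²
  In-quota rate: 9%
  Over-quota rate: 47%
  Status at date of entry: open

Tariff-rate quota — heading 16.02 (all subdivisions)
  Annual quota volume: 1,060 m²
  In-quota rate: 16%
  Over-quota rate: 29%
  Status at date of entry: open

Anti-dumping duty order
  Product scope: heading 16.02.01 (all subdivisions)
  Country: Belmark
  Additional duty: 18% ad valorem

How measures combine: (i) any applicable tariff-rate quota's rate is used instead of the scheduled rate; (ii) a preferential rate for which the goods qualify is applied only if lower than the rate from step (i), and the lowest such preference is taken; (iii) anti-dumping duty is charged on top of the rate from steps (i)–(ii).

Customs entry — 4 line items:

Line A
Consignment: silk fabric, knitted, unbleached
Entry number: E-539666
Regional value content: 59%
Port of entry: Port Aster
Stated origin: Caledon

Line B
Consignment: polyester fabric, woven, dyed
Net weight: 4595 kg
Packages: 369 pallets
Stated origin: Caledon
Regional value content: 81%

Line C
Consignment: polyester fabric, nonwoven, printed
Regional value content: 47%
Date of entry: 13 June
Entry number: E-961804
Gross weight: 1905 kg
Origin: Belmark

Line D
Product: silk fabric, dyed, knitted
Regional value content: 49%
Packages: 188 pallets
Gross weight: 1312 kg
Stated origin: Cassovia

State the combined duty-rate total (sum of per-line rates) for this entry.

Line A: silk → 16.02; knitted → 16.02.01; unbleached → 16.02.01.04. Scheduled 15%. quota on 16.02 open → in-quota 16%; Caledon agreement on 16.01.02: 16.02.01.04 not covered; anti-dumping (Caledon, 16.02): +17%; total 16% + 17% = 33%. → 33%.
Line B: polyester → 16.01; woven → 16.01.02; dyed → 16.01.02.02. Scheduled 2%. Caledon agreement on 16.01.02: RVC ≥ 65% → 23% available; preference 23% not lower than 2% → no reduction. → 2%.
Line C: polyester → 16.01; nonwoven → 16.01.03; printed → 16.01.03.04. Scheduled 38%. quota on 16.01.03 open → in-quota 9%; Belmark agreement on 16.02.02.02: 16.01.03.04 not covered. → 9%.
Line D: silk → 16.02; knitted → 16.02.01; dyed → 16.02.01.01. Scheduled 28%. quota on 16.02 open → in-quota 16%; Cassovia agreement on 16.02.01: RVC ≥ 40% → 5% available; preferential 5%. → 5%.
Sum: 33% + 2% + 9% + 5% = 49%.

49%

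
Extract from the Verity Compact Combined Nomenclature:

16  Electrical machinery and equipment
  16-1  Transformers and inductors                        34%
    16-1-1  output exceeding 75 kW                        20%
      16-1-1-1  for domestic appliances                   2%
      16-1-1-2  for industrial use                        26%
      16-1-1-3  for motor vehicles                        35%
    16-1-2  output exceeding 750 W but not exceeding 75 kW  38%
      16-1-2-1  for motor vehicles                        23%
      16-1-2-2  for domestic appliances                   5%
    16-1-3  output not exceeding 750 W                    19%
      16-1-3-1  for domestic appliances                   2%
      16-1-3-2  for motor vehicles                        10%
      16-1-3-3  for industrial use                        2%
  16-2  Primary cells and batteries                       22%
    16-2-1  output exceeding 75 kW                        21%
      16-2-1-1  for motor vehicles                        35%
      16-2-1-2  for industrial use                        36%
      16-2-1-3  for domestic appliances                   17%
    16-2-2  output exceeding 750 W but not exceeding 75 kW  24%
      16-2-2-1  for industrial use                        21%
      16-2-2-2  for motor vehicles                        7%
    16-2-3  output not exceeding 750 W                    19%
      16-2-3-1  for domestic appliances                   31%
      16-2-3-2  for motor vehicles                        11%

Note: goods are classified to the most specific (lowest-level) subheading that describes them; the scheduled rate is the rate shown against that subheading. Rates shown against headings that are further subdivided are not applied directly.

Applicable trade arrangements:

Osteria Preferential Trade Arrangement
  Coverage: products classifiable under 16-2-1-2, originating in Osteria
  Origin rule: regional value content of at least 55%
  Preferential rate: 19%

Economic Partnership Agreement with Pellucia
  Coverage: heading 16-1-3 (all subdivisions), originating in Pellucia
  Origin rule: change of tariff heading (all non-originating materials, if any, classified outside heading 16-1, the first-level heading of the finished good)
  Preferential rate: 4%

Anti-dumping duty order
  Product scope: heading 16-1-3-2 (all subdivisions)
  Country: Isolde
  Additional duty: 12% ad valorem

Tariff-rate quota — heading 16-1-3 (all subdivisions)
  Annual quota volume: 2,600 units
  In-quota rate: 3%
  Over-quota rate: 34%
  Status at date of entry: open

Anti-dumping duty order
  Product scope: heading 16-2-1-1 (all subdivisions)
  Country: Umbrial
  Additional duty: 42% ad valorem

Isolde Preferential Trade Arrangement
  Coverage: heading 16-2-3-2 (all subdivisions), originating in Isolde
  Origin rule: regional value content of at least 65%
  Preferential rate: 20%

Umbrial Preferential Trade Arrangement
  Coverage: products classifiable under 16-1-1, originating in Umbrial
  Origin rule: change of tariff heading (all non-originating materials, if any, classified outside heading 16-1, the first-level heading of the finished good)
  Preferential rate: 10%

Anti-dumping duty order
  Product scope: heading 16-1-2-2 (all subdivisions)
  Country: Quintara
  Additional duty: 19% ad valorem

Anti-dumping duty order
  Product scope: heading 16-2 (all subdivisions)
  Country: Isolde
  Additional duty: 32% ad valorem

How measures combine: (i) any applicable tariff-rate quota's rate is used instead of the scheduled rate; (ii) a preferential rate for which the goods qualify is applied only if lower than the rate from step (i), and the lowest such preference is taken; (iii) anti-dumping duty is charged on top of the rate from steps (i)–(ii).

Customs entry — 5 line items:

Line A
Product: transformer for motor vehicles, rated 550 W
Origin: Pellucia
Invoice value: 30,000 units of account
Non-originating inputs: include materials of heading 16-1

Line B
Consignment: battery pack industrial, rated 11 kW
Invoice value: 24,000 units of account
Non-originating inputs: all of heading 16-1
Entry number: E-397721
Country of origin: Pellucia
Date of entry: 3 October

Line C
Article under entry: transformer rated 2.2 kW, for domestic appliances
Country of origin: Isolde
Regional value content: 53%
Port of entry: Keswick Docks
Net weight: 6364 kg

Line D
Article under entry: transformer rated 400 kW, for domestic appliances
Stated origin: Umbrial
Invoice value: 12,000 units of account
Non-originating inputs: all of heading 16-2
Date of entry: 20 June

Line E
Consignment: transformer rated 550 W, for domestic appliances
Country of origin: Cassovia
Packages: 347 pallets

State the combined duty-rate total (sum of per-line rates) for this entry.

Line A: transformer → 16-1; rated 550 W → 16-1-3; for motor vehicles → 16-1-3-2. Scheduled 10%. quota on 16-1-3 open → in-quota 3%; Pellucia agreement on 16-1-3: CTH not met. → 3%.
Line B: battery pack → 16-2; rated 11 kW → 16-2-2; industrial → 16-2-2-1. Scheduled 21%. Pellucia agreement on 16-1-3: 16-2-2-1 not covered. → 21%.
Line C: transformer → 16-1; rated 2.2 kW → 16-1-2; for domestic appliances → 16-1-2-2. Scheduled 5%. Isolde agreement on 16-2-3-2: 16-1-2-2 not covered. → 5%.
Line D: transformer → 16-1; rated 400 kW → 16-1-1; for domestic appliances → 16-1-1-1. Scheduled 2%. Umbrial agreement on 16-1-1: CTH met → 10% available; preference 10% not lower than 2% → no reduction. → 2%.
Line E: transformer → 16-1; rated 550 W → 16-1-3; for domestic appliances → 16-1-3-1. Scheduled 2%. quota on 16-1-3 open → in-quota 3%. → 3%.
Sum: 3% + 21% + 5% + 2% + 3% = 34%.

34%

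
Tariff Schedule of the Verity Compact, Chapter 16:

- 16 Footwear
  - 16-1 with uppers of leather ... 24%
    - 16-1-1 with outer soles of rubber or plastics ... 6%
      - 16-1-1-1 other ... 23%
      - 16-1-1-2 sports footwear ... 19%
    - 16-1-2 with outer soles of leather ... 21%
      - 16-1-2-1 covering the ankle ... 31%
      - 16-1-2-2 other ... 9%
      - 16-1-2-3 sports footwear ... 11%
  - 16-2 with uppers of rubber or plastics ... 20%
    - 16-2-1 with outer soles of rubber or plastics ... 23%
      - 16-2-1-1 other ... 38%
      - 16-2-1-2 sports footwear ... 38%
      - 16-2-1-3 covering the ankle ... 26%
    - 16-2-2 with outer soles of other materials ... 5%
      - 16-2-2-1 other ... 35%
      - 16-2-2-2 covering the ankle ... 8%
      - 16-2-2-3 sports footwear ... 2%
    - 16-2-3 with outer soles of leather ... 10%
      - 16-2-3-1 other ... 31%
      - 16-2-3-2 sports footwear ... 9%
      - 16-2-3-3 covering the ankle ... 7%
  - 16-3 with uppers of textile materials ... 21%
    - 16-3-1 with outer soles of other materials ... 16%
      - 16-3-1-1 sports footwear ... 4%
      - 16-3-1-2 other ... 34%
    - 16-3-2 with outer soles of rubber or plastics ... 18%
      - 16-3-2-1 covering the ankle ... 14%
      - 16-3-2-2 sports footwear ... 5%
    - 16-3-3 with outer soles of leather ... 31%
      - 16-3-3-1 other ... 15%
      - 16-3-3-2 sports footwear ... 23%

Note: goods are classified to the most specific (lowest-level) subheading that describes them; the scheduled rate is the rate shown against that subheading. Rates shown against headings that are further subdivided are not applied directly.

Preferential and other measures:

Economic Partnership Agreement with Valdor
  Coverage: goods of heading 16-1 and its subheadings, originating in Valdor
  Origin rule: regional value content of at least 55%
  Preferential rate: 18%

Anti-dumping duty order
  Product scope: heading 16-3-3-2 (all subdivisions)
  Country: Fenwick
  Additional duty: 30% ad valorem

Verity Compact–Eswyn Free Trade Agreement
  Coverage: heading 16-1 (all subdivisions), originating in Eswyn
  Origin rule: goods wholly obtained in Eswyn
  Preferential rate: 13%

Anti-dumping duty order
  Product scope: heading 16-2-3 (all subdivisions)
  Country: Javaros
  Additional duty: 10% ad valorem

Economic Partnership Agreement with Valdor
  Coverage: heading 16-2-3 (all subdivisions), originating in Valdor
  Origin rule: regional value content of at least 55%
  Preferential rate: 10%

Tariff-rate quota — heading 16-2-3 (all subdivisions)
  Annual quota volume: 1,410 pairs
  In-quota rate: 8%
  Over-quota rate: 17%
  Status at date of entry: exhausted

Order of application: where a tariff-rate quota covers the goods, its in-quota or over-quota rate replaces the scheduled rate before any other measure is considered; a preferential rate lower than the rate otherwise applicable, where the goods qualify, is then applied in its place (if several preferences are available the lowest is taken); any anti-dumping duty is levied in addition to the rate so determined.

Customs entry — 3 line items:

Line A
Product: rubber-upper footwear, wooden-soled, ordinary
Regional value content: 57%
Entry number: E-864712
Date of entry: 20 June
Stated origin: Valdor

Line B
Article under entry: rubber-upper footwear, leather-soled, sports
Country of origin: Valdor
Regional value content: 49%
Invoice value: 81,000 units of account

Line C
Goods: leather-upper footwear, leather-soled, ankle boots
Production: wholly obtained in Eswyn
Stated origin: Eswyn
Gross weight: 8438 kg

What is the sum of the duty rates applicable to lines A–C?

65%

Line A: rubber-upper → 16-2; wooden-soled → 16-2-2; ordinary → 16-2-2-1. Scheduled 35%. Valdor agreement on 16-1: 16-2-2-1 not covered; Valdor agreement on 16-2-3: 16-2-2-1 not covered. → 35%.
Line B: rubber-upper → 16-2; leather-soled → 16-2-3; sports → 16-2-3-2. Scheduled 9%. quota on 16-2-3 exhausted → over-quota 17%; Valdor agreement on 16-1: 16-2-3-2 not covered; Valdor agreement on 16-2-3: RVC < 55%. → 17%.
Line C: leather-upper → 16-1; leather-soled → 16-1-2; ankle boots → 16-1-2-1. Scheduled 31%. Eswyn agreement on 16-1: wholly obtained → 13% available; preferential 13%. → 13%.
Sum: 35% + 17% + 13% = 65%.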